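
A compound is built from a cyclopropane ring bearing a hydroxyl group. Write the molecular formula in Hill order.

C3H6O

Atom tally by fragment:
  cyclopropane ring core → C:3 H:6
  (− 1 ring H displaced by substituents)
  + OH → O:1 H:1
Element totals:
  C: 3
  H: 6
  O: 1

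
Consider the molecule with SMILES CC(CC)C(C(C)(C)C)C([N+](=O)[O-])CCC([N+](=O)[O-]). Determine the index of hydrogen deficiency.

Atom tally by fragment:
  CH3 → C:1 H:3
  CH(C2H5) → C:3 H:6
  CH(C(CH3)3) → C:5 H:10
  CH(NO2) → C:1 H:1 N:1 O:2
  CH2 → C:1 H:2
  CH2 → C:1 H:2
  CH2NO2 → C:1 H:2 N:1 O:2
Element totals:
  C: 13
  H: 26
  N: 2
  O: 4
Molecular formula: C13H26N2O4.
DoU = (2C + 2 + N − H − X) / 2 = (2·13 + 2 + 2 − 26 − 0) / 2 = 2.

2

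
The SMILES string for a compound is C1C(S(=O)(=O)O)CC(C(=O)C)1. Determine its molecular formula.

Atom tally by fragment:
  cyclobutane ring core → C:4 H:8
  (− 2 ring H displaced by substituents)
  + SO3H → S:1 O:3 H:1
  + COCH3 → C:2 H:3 O:1
Element totals:
  C: 6
  H: 10
  O: 4
  S: 1

C6H10O4S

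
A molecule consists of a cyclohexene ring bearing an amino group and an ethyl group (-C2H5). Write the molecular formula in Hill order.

C8H15N

Atom tally by fragment:
  cyclohexene ring core → C:6 H:10
  (− 2 ring H displaced by substituents)
  + NH2 → N:1 H:2
  + C2H5 → C:2 H:5
Element totals:
  C: 8
  H: 15
  N: 1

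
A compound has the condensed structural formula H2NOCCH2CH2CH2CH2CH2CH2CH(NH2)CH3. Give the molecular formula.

Atom tally by fragment:
  H2NOCCH2 → C:2 H:4 O:1 N:1
  CH2 → C:1 H:2
  CH2 → C:1 H:2
  CH2 → C:1 H:2
  CH2 → C:1 H:2
  CH2 → C:1 H:2
  CH(NH2) → C:1 H:3 N:1
  CH3 → C:1 H:3
Element totals:
  C: 9
  H: 20
  N: 2
  O: 1

C9H20N2O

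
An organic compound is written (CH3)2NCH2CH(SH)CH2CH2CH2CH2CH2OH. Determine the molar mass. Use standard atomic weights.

Atom tally by fragment:
  (CH3)2NCH2 → C:3 H:8 N:1
  CH(SH) → C:1 H:2 S:1
  CH2 → C:1 H:2
  CH2 → C:1 H:2
  CH2 → C:1 H:2
  CH2 → C:1 H:2
  CH2OH → C:1 H:3 O:1
Element totals:
  C: 9
  H: 21
  N: 1
  O: 1
  S: 1
Molecular formula: C9H21NOS.
  M = 9(12.011) + 21(1.008) + 14.007 + 15.999 + 32.06
    = 108.099 + 21.168 + 14.007 + 15.999 + 32.060 = 191.333

191.33 g/mol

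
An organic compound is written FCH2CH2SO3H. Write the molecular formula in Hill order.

Element totals:
  C: 2
  H: 5
  F: 1
  O: 3
  S: 1

C2H5FO3S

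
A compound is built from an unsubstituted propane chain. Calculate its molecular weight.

44.10 g/mol

Atom tally by fragment:
  CH3 → C:1 H:3
  CH2 → C:1 H:2
  CH3 → C:1 H:3
Element totals:
  C: 3
  H: 8
Molecular formula: C3H8.
  M = 3(12.011) + 8(1.008)
    = 36.033 + 8.064 = 44.097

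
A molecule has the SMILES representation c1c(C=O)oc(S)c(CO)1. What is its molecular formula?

Atom tally by fragment:
  furan ring core → C:4 H:4 O:1
  (− 3 ring H displaced by substituents)
  + CHO → C:1 H:1 O:1
  + SH → S:1 H:1
  + CH2OH → C:1 H:3 O:1
Element totals:
  C: 6
  H: 6
  O: 3
  S: 1

C6H6O3S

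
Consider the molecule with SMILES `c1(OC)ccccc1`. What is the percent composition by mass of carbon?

77.75%

Atom tally by fragment:
  benzene ring core → C:6 H:6
  (− 1 ring H displaced by substituents)
  + OCH3 → C:1 H:3 O:1
Element totals:
  C: 7
  H: 8
  O: 1
Molecular formula: C7H8O.
Molar mass = 108.140 g/mol.
Mass from C: 7 × 12.011 = 84.077 g/mol.
%C = 84.077 / 108.140 × 100 = 77.75%.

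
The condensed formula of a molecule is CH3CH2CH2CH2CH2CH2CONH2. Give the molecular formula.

Atom tally by fragment:
  CH3 → C:1 H:3
  CH2 → C:1 H:2
  CH2 → C:1 H:2
  CH2 → C:1 H:2
  CH2 → C:1 H:2
  CH2CONH2 → C:2 H:4 O:1 N:1
Element totals:
  C: 7
  H: 15
  N: 1
  O: 1

C7H15NO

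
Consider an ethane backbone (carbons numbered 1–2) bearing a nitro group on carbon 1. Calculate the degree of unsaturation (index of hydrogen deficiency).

1

Atom tally by fragment:
  O2NCH2 → C:1 H:2 N:1 O:2
  CH3 → C:1 H:3
Element totals:
  C: 2
  H: 5
  N: 1
  O: 2
Molecular formula: C2H5NO2.
DoU = (2C + 2 + N − H − X) / 2 = (2·2 + 2 + 1 − 5 − 0) / 2 = 1.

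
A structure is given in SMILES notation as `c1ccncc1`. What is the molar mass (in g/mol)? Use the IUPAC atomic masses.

79.10 g/mol

Atom tally by fragment:
  pyridine ring core → C:5 H:5 N:1
Element totals:
  C: 5
  H: 5
  N: 1
Molecular formula: C5H5N.
  M = 5(12.011) + 5(1.008) + 14.007
    = 60.055 + 5.040 + 14.007 = 79.102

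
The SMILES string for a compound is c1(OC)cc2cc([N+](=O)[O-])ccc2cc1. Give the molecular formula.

C11H9NO3

Atom tally by fragment:
  naphthalene ring system core → C:10 H:8
  (− 2 ring H displaced by substituents)
  + OCH3 → C:1 H:3 O:1
  + NO2 → N:1 O:2
Element totals:
  C: 11
  H: 9
  N: 1
  O: 3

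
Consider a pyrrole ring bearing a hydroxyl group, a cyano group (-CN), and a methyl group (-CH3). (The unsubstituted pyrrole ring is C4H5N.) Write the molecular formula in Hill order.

C6H6N2O

Atom tally by fragment:
  pyrrole ring core → C:4 H:5 N:1
  (− 3 ring H displaced by substituents)
  + OH → O:1 H:1
  + CN → C:1 N:1
  + CH3 → C:1 H:3
Element totals:
  C: 6
  H: 6
  N: 2
  O: 1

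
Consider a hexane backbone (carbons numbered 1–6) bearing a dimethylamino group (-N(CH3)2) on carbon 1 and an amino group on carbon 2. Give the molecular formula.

C8H20N2

Atom tally by fragment:
  (CH3)2NCH2 → C:3 H:8 N:1
  CH(NH2) → C:1 H:3 N:1
  CH2 → C:1 H:2
  CH2 → C:1 H:2
  CH2 → C:1 H:2
  CH3 → C:1 H:3
Element totals:
  C: 8
  H: 20
  N: 2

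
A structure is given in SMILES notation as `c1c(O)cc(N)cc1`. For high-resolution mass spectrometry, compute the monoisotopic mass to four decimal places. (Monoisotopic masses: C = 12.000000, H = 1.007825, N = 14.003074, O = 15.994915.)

Atom tally by fragment:
  benzene ring core → C:6 H:6
  (− 2 ring H displaced by substituents)
  + OH → O:1 H:1
  + NH2 → N:1 H:2
Element totals:
  C: 6
  H: 7
  N: 1
  O: 1
Molecular formula: C6H7NO.
  M = 6(12.0) + 7(1.007825) + 14.003074 + 15.994915
    = 72.000000 + 7.054775 + 14.003074 + 15.994915 = 109.052764

109.0528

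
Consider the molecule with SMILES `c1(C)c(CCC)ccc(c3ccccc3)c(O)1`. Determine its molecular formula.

C16H18O

Atom tally by fragment:
  benzene ring core → C:6 H:6
  (− 4 ring H displaced by substituents)
  + CH3 → C:1 H:3
  + CH2CH2CH3 → C:3 H:7
  + C6H5 → C:6 H:5
  + OH → O:1 H:1
Element totals:
  C: 16
  H: 18
  O: 1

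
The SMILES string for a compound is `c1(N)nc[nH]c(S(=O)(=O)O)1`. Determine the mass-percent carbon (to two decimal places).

Atom tally by fragment:
  imidazole ring core → C:3 H:4 N:2
  (− 2 ring H displaced by substituents)
  + NH2 → N:1 H:2
  + SO3H → S:1 O:3 H:1
Element totals:
  C: 3
  H: 5
  N: 3
  O: 3
  S: 1
Molecular formula: C3H5N3O3S.
Molar mass = 163.151 g/mol.
Mass from C: 3 × 12.011 = 36.033 g/mol.
%C = 36.033 / 163.151 × 100 = 22.09%.

22.09%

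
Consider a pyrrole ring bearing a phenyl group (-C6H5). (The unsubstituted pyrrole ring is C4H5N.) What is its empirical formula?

C10H9N

Atom tally by fragment:
  pyrrole ring core → C:4 H:5 N:1
  (− 1 ring H displaced by substituents)
  + C6H5 → C:6 H:5
Element totals:
  C: 10
  H: 9
  N: 1
Molecular formula: C10H9N.
gcd of subscripts (10, 9, 1) = 1, so the empirical formula equals the molecular formula.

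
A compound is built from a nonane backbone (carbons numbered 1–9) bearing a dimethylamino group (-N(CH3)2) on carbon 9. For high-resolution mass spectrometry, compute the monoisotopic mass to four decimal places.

171.1987

Atom tally by fragment:
  CH3 → C:1 H:3
  CH2 → C:1 H:2
  CH2 → C:1 H:2
  CH2 → C:1 H:2
  CH2 → C:1 H:2
  CH2 → C:1 H:2
  CH2 → C:1 H:2
  CH2 → C:1 H:2
  CH2N(CH3)2 → C:3 H:8 N:1
Element totals:
  C: 11
  H: 25
  N: 1
Molecular formula: C11H25N.
  M = 11(12.0) + 25(1.007825) + 14.003074
    = 132.000000 + 25.195625 + 14.003074 = 171.198699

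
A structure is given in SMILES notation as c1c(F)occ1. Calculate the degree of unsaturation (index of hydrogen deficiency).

3

Atom tally by fragment:
  furan ring core → C:4 H:4 O:1
  (− 1 ring H displaced by substituents)
  + F → F:1
Element totals:
  C: 4
  H: 3
  F: 1
  O: 1
Molecular formula: C4H3FO.
DoU = (2C + 2 + N − H − X) / 2 = (2·4 + 2 + 0 − 3 − 1) / 2 = 3.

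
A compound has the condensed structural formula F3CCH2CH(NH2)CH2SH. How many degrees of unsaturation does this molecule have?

Element totals:
  C: 4
  H: 8
  F: 3
  N: 1
  S: 1
Molecular formula: C4H8F3NS.
DoU = (2C + 2 + N − H − X) / 2 = (2·4 + 2 + 1 − 8 − 3) / 2 = 0.

0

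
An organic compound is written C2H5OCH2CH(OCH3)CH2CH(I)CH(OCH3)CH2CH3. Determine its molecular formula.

C11H23IO3

Atom tally by fragment:
  C2H5OCH2 → C:3 H:7 O:1
  CH(OCH3) → C:2 H:4 O:1
  CH2 → C:1 H:2
  CH(I) → C:1 H:1 I:1
  CH(OCH3) → C:2 H:4 O:1
  CH2 → C:1 H:2
  CH3 → C:1 H:3
Element totals:
  C: 11
  H: 23
  I: 1
  O: 3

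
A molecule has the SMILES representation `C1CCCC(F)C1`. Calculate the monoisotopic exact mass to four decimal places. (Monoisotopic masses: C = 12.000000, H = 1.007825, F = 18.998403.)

102.0845

Atom tally by fragment:
  cyclohexane ring core → C:6 H:12
  (− 1 ring H displaced by substituents)
  + F → F:1
Element totals:
  C: 6
  H: 11
  F: 1
Molecular formula: C6H11F.
  M = 6(12.0) + 11(1.007825) + 18.998403
    = 72.000000 + 11.086075 + 18.998403 = 102.084478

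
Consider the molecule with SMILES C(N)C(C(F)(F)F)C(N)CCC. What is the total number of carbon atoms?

7

Atom tally by fragment:
  H2NCH2 → C:1 H:4 N:1
  CH(CF3) → C:2 H:1 F:3
  CH(NH2) → C:1 H:3 N:1
  CH2 → C:1 H:2
  CH2 → C:1 H:2
  CH3 → C:1 H:3
Element totals:
  C: 7
  H: 15
  F: 3
  N: 2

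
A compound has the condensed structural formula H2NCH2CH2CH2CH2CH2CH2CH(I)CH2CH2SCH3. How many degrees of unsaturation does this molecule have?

Atom tally by fragment:
  H2NCH2 → C:1 H:4 N:1
  CH2 → C:1 H:2
  CH2 → C:1 H:2
  CH2 → C:1 H:2
  CH2 → C:1 H:2
  CH2 → C:1 H:2
  CH(I) → C:1 H:1 I:1
  CH2 → C:1 H:2
  CH2SCH3 → C:2 H:5 S:1
Element totals:
  C: 10
  H: 22
  I: 1
  N: 1
  S: 1
Molecular formula: C10H22INS.
DoU = (2C + 2 + N − H − X) / 2 = (2·10 + 2 + 1 − 22 − 1) / 2 = 0.

0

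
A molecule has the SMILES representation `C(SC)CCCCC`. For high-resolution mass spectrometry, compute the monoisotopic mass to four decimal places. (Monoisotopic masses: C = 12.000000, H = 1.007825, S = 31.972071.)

Atom tally by fragment:
  CH3SCH2 → C:2 H:5 S:1
  CH2 → C:1 H:2
  CH2 → C:1 H:2
  CH2 → C:1 H:2
  CH2 → C:1 H:2
  CH3 → C:1 H:3
Element totals:
  C: 7
  H: 16
  S: 1
Molecular formula: C7H16S.
  M = 7(12.0) + 16(1.007825) + 31.972071
    = 84.000000 + 16.125200 + 31.972071 = 132.097271

132.0973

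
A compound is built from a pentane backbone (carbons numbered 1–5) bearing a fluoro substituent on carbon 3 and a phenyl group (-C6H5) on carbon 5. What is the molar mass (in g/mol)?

Atom tally by fragment:
  CH3 → C:1 H:3
  CH2 → C:1 H:2
  CH(F) → C:1 H:1 F:1
  CH2 → C:1 H:2
  CH2C6H5 → C:7 H:7
Element totals:
  C: 11
  H: 15
  F: 1
Molecular formula: C11H15F.
  M = 11(12.011) + 15(1.008) + 18.998
    = 132.121 + 15.120 + 18.998 = 166.239

166.24 g/mol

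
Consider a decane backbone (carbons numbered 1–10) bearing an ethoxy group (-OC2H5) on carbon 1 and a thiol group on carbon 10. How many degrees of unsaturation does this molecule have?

Atom tally by fragment:
  C2H5OCH2 → C:3 H:7 O:1
  CH2 → C:1 H:2
  CH2 → C:1 H:2
  CH2 → C:1 H:2
  CH2 → C:1 H:2
  CH2 → C:1 H:2
  CH2 → C:1 H:2
  CH2 → C:1 H:2
  CH2 → C:1 H:2
  CH2SH → C:1 H:3 S:1
Element totals:
  C: 12
  H: 26
  O: 1
  S: 1
Molecular formula: C12H26OS.
DoU = (2C + 2 + N − H − X) / 2 = (2·12 + 2 + 0 − 26 − 0) / 2 = 0.

0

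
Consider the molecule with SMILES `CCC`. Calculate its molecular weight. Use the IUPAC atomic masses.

Atom tally by fragment:
  CH3 → C:1 H:3
  CH2 → C:1 H:2
  CH3 → C:1 H:3
Element totals:
  C: 3
  H: 8
Molecular formula: C3H8.
  M = 3(12.011) + 8(1.008)
    = 36.033 + 8.064 = 44.097

44.10 g/mol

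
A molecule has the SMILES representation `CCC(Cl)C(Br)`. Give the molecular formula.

Atom tally by fragment:
  CH3 → C:1 H:3
  CH2 → C:1 H:2
  CH(Cl) → C:1 H:1 Cl:1
  CH2Br → C:1 H:2 Br:1
Element totals:
  C: 4
  H: 8
  Br: 1
  Cl: 1

C4H8BrCl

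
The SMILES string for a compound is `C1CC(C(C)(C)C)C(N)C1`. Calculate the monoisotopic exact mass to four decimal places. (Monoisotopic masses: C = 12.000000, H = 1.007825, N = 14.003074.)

141.1517

Atom tally by fragment:
  cyclopentane ring core → C:5 H:10
  (− 2 ring H displaced by substituents)
  + C(CH3)3 → C:4 H:9
  + NH2 → N:1 H:2
Element totals:
  C: 9
  H: 19
  N: 1
Molecular formula: C9H19N.
  M = 9(12.0) + 19(1.007825) + 14.003074
    = 108.000000 + 19.148675 + 14.003074 = 141.151749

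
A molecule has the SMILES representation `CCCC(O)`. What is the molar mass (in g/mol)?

Atom tally by fragment:
  CH3 → C:1 H:3
  CH2 → C:1 H:2
  CH2 → C:1 H:2
  CH2OH → C:1 H:3 O:1
Element totals:
  C: 4
  H: 10
  O: 1
Molecular formula: C4H10O.
  M = 4(12.011) + 10(1.008) + 15.999
    = 48.044 + 10.080 + 15.999 = 74.123

74.12 g/mol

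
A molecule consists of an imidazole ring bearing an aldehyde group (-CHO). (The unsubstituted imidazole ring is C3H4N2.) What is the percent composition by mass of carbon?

Atom tally by fragment:
  imidazole ring core → C:3 H:4 N:2
  (− 1 ring H displaced by substituents)
  + CHO → C:1 H:1 O:1
Element totals:
  C: 4
  H: 4
  N: 2
  O: 1
Molecular formula: C4H4N2O.
Molar mass = 96.089 g/mol.
Mass from C: 4 × 12.011 = 48.044 g/mol.
%C = 48.044 / 96.089 × 100 = 50.00%.

50.00%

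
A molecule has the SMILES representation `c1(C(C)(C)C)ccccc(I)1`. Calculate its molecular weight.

Atom tally by fragment:
  benzene ring core → C:6 H:6
  (− 2 ring H displaced by substituents)
  + C(CH3)3 → C:4 H:9
  + I → I:1
Element totals:
  C: 10
  H: 13
  I: 1
Molecular formula: C10H13I.
  M = 10(12.011) + 13(1.008) + 126.904
    = 120.110 + 13.104 + 126.904 = 260.118

260.12 g/mol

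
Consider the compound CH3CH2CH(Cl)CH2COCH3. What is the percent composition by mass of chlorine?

Element totals:
  C: 6
  H: 11
  Cl: 1
  O: 1
Molecular formula: C6H11ClO.
Molar mass = 134.603 g/mol.
Mass from Cl: 1 × 35.45 = 35.450 g/mol.
%Cl = 35.450 / 134.603 × 100 = 26.34%.

26.34%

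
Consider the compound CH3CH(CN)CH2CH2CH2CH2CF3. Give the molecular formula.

Atom tally by fragment:
  CH3 → C:1 H:3
  CH(CN) → C:2 H:1 N:1
  CH2 → C:1 H:2
  CH2 → C:1 H:2
  CH2 → C:1 H:2
  CH2CF3 → C:2 H:2 F:3
Element totals:
  C: 8
  H: 12
  F: 3
  N: 1

C8H12F3N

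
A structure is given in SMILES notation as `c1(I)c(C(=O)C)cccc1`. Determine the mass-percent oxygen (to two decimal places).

6.50%

Atom tally by fragment:
  benzene ring core → C:6 H:6
  (− 2 ring H displaced by substituents)
  + I → I:1
  + COCH3 → C:2 H:3 O:1
Element totals:
  C: 8
  H: 7
  I: 1
  O: 1
Molecular formula: C8H7IO.
Molar mass = 246.047 g/mol.
Mass from O: 1 × 15.999 = 15.999 g/mol.
%O = 15.999 / 246.047 × 100 = 6.50%.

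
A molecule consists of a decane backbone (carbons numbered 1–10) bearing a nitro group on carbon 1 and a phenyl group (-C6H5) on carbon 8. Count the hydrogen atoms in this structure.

Atom tally by fragment:
  O2NCH2 → C:1 H:2 N:1 O:2
  CH2 → C:1 H:2
  CH2 → C:1 H:2
  CH2 → C:1 H:2
  CH2 → C:1 H:2
  CH2 → C:1 H:2
  CH2 → C:1 H:2
  CH(C6H5) → C:7 H:6
  CH2 → C:1 H:2
  CH3 → C:1 H:3
Element totals:
  C: 16
  H: 25
  N: 1
  O: 2

25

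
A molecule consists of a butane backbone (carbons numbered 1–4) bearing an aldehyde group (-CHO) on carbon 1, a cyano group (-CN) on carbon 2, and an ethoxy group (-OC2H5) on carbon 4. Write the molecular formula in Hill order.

Atom tally by fragment:
  OHCCH2 → C:2 H:3 O:1
  CH(CN) → C:2 H:1 N:1
  CH2 → C:1 H:2
  CH2OC2H5 → C:3 H:7 O:1
Element totals:
  C: 8
  H: 13
  N: 1
  O: 2

C8H13NO2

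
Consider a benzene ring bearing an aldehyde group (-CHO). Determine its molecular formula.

Atom tally by fragment:
  benzene ring core → C:6 H:6
  (− 1 ring H displaced by substituents)
  + CHO → C:1 H:1 O:1
Element totals:
  C: 7
  H: 6
  O: 1

C7H6O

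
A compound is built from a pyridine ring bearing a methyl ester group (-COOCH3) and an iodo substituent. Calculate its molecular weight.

263.03 g/mol

Atom tally by fragment:
  pyridine ring core → C:5 H:5 N:1
  (− 2 ring H displaced by substituents)
  + COOCH3 → C:2 H:3 O:2
  + I → I:1
Element totals:
  C: 7
  H: 6
  I: 1
  N: 1
  O: 2
Molecular formula: C7H6INO2.
  M = 7(12.011) + 6(1.008) + 126.904 + 14.007 + 2(15.999)
    = 84.077 + 6.048 + 126.904 + 14.007 + 31.998 = 263.034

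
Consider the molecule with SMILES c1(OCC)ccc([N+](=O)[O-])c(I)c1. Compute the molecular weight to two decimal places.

Atom tally by fragment:
  benzene ring core → C:6 H:6
  (− 3 ring H displaced by substituents)
  + OC2H5 → C:2 H:5 O:1
  + NO2 → N:1 O:2
  + I → I:1
Element totals:
  C: 8
  H: 8
  I: 1
  N: 1
  O: 3
Molecular formula: C8H8INO3.
  M = 8(12.011) + 8(1.008) + 126.904 + 14.007 + 3(15.999)
    = 96.088 + 8.064 + 126.904 + 14.007 + 47.997 = 293.060

293.06 g/mol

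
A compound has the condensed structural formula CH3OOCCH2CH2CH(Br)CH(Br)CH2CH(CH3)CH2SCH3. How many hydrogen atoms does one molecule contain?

20

Atom tally by fragment:
  CH3OOCCH2 → C:3 H:5 O:2
  CH2 → C:1 H:2
  CH(Br) → C:1 H:1 Br:1
  CH(Br) → C:1 H:1 Br:1
  CH2 → C:1 H:2
  CH(CH3) → C:2 H:4
  CH2SCH3 → C:2 H:5 S:1
Element totals:
  C: 11
  H: 20
  Br: 2
  O: 2
  S: 1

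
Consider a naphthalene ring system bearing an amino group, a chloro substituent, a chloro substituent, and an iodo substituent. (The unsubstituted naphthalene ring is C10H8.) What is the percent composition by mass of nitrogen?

4.14%

Atom tally by fragment:
  naphthalene ring system core → C:10 H:8
  (− 4 ring H displaced by substituents)
  + NH2 → N:1 H:2
  + Cl → Cl:1
  + Cl → Cl:1
  + I → I:1
Element totals:
  C: 10
  H: 6
  Cl: 2
  I: 1
  N: 1
Molecular formula: C10H6Cl2IN.
Molar mass = 337.969 g/mol.
Mass from N: 1 × 14.007 = 14.007 g/mol.
%N = 14.007 / 337.969 × 100 = 4.14%.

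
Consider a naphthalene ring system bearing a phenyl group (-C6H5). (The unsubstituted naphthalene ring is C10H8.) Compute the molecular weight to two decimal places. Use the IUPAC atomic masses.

204.27 g/mol

Atom tally by fragment:
  naphthalene ring system core → C:10 H:8
  (− 1 ring H displaced by substituents)
  + C6H5 → C:6 H:5
Element totals:
  C: 16
  H: 12
Molecular formula: C16H12.
  M = 16(12.011) + 12(1.008)
    = 192.176 + 12.096 = 204.272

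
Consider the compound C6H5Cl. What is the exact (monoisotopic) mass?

Element totals:
  C: 6
  H: 5
  Cl: 1
Molecular formula: C6H5Cl.
  M = 6(12.0) + 5(1.007825) + 34.968853
    = 72.000000 + 5.039125 + 34.968853 = 112.007978

112.0080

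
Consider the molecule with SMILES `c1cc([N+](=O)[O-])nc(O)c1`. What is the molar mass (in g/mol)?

Atom tally by fragment:
  pyridine ring core → C:5 H:5 N:1
  (− 2 ring H displaced by substituents)
  + NO2 → N:1 O:2
  + OH → O:1 H:1
Element totals:
  C: 5
  H: 4
  N: 2
  O: 3
Molecular formula: C5H4N2O3.
  M = 5(12.011) + 4(1.008) + 2(14.007) + 3(15.999)
    = 60.055 + 4.032 + 28.014 + 47.997 = 140.098

140.10 g/mol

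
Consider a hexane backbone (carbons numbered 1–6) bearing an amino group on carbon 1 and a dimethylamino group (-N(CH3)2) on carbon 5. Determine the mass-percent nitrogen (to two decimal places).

19.42%

Atom tally by fragment:
  H2NCH2 → C:1 H:4 N:1
  CH2 → C:1 H:2
  CH2 → C:1 H:2
  CH2 → C:1 H:2
  CH(N(CH3)2) → C:3 H:7 N:1
  CH3 → C:1 H:3
Element totals:
  C: 8
  H: 20
  N: 2
Molecular formula: C8H20N2.
Molar mass = 144.262 g/mol.
Mass from N: 2 × 14.007 = 28.014 g/mol.
%N = 28.014 / 144.262 × 100 = 19.42%.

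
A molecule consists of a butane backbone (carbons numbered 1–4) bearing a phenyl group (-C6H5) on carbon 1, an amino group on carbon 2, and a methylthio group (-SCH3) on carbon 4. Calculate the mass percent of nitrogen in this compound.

Atom tally by fragment:
  C6H5CH2 → C:7 H:7
  CH(NH2) → C:1 H:3 N:1
  CH2 → C:1 H:2
  CH2SCH3 → C:2 H:5 S:1
Element totals:
  C: 11
  H: 17
  N: 1
  S: 1
Molecular formula: C11H17NS.
Molar mass = 195.324 g/mol.
Mass from N: 1 × 14.007 = 14.007 g/mol.
%N = 14.007 / 195.324 × 100 = 7.17%.

7.17%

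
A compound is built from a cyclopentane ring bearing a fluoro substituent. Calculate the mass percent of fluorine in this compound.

Atom tally by fragment:
  cyclopentane ring core → C:5 H:10
  (− 1 ring H displaced by substituents)
  + F → F:1
Element totals:
  C: 5
  H: 9
  F: 1
Molecular formula: C5H9F.
Molar mass = 88.125 g/mol.
Mass from F: 1 × 18.998 = 18.998 g/mol.
%F = 18.998 / 88.125 × 100 = 21.56%.

21.56%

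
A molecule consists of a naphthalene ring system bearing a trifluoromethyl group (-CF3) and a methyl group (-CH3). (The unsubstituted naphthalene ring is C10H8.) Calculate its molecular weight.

210.20 g/mol

Atom tally by fragment:
  naphthalene ring system core → C:10 H:8
  (− 2 ring H displaced by substituents)
  + CF3 → C:1 F:3
  + CH3 → C:1 H:3
Element totals:
  C: 12
  H: 9
  F: 3
Molecular formula: C12H9F3.
  M = 12(12.011) + 9(1.008) + 3(18.998)
    = 144.132 + 9.072 + 56.994 = 210.198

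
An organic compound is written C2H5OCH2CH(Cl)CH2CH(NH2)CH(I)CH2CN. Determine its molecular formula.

C9H16ClIN2O

Atom tally by fragment:
  C2H5OCH2 → C:3 H:7 O:1
  CH(Cl) → C:1 H:1 Cl:1
  CH2 → C:1 H:2
  CH(NH2) → C:1 H:3 N:1
  CH(I) → C:1 H:1 I:1
  CH2CN → C:2 H:2 N:1
Element totals:
  C: 9
  H: 16
  Cl: 1
  I: 1
  N: 2
  O: 1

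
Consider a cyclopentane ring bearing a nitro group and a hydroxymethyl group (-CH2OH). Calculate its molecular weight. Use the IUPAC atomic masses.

Atom tally by fragment:
  cyclopentane ring core → C:5 H:10
  (− 2 ring H displaced by substituents)
  + NO2 → N:1 O:2
  + CH2OH → C:1 H:3 O:1
Element totals:
  C: 6
  H: 11
  N: 1
  O: 3
Molecular formula: C6H11NO3.
  M = 6(12.011) + 11(1.008) + 14.007 + 3(15.999)
    = 72.066 + 11.088 + 14.007 + 47.997 = 145.158

145.16 g/mol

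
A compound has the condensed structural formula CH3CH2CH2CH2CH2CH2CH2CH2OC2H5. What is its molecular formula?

Element totals:
  C: 10
  H: 22
  O: 1

C10H22O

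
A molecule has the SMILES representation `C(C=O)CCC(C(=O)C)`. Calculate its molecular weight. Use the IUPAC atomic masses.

128.17 g/mol

Atom tally by fragment:
  OHCCH2 → C:2 H:3 O:1
  CH2 → C:1 H:2
  CH2 → C:1 H:2
  CH2COCH3 → C:3 H:5 O:1
Element totals:
  C: 7
  H: 12
  O: 2
Molecular formula: C7H12O2.
  M = 7(12.011) + 12(1.008) + 2(15.999)
    = 84.077 + 12.096 + 31.998 = 128.171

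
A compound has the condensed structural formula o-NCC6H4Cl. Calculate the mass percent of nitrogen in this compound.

Element totals:
  C: 7
  H: 4
  Cl: 1
  N: 1
Molecular formula: C7H4ClN.
Molar mass = 137.566 g/mol.
Mass from N: 1 × 14.007 = 14.007 g/mol.
%N = 14.007 / 137.566 × 100 = 10.18%.

10.18%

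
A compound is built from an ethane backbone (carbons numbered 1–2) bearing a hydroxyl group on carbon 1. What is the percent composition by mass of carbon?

Atom tally by fragment:
  HOCH2 → C:1 H:3 O:1
  CH3 → C:1 H:3
Element totals:
  C: 2
  H: 6
  O: 1
Molecular formula: C2H6O.
Molar mass = 46.069 g/mol.
Mass from C: 2 × 12.011 = 24.022 g/mol.
%C = 24.022 / 46.069 × 100 = 52.14%.

52.14%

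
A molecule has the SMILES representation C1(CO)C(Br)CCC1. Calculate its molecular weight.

179.06 g/mol

Atom tally by fragment:
  cyclopentane ring core → C:5 H:10
  (− 2 ring H displaced by substituents)
  + CH2OH → C:1 H:3 O:1
  + Br → Br:1
Element totals:
  C: 6
  H: 11
  Br: 1
  O: 1
Molecular formula: C6H11BrO.
  M = 6(12.011) + 11(1.008) + 79.904 + 15.999
    = 72.066 + 11.088 + 79.904 + 15.999 = 179.057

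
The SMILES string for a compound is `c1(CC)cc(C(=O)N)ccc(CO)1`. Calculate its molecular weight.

Atom tally by fragment:
  benzene ring core → C:6 H:6
  (− 3 ring H displaced by substituents)
  + C2H5 → C:2 H:5
  + CONH2 → C:1 H:2 O:1 N:1
  + CH2OH → C:1 H:3 O:1
Element totals:
  C: 10
  H: 13
  N: 1
  O: 2
Molecular formula: C10H13NO2.
  M = 10(12.011) + 13(1.008) + 14.007 + 2(15.999)
    = 120.110 + 13.104 + 14.007 + 31.998 = 179.219

179.22 g/mol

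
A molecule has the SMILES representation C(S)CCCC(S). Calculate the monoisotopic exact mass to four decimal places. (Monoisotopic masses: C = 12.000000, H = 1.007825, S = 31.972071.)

Atom tally by fragment:
  HSCH2 → C:1 H:3 S:1
  CH2 → C:1 H:2
  CH2 → C:1 H:2
  CH2 → C:1 H:2
  CH2SH → C:1 H:3 S:1
Element totals:
  C: 5
  H: 12
  S: 2
Molecular formula: C5H12S2.
  M = 5(12.0) + 12(1.007825) + 2(31.972071)
    = 60.000000 + 12.093900 + 63.944142 = 136.038042

136.0380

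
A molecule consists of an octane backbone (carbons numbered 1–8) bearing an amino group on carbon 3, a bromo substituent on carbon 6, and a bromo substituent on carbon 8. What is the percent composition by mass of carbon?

33.48%

Atom tally by fragment:
  CH3 → C:1 H:3
  CH2 → C:1 H:2
  CH(NH2) → C:1 H:3 N:1
  CH2 → C:1 H:2
  CH2 → C:1 H:2
  CH(Br) → C:1 H:1 Br:1
  CH2 → C:1 H:2
  CH2Br → C:1 H:2 Br:1
Element totals:
  C: 8
  H: 17
  Br: 2
  N: 1
Molecular formula: C8H17Br2N.
Molar mass = 287.039 g/mol.
Mass from C: 8 × 12.011 = 96.088 g/mol.
%C = 96.088 / 287.039 × 100 = 33.48%.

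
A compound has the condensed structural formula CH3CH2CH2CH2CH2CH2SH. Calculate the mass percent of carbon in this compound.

60.95%

Atom tally by fragment:
  CH3 → C:1 H:3
  CH2 → C:1 H:2
  CH2 → C:1 H:2
  CH2 → C:1 H:2
  CH2 → C:1 H:2
  CH2SH → C:1 H:3 S:1
Element totals:
  C: 6
  H: 14
  S: 1
Molecular formula: C6H14S.
Molar mass = 118.238 g/mol.
Mass from C: 6 × 12.011 = 72.066 g/mol.
%C = 72.066 / 118.238 × 100 = 60.95%.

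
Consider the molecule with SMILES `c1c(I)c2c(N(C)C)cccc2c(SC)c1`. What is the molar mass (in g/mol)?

343.23 g/mol

Atom tally by fragment:
  naphthalene ring system core → C:10 H:8
  (− 3 ring H displaced by substituents)
  + I → I:1
  + N(CH3)2 → N:1 C:2 H:6
  + SCH3 → C:1 H:3 S:1
Element totals:
  C: 13
  H: 14
  I: 1
  N: 1
  S: 1
Molecular formula: C13H14INS.
  M = 13(12.011) + 14(1.008) + 126.904 + 14.007 + 32.06
    = 156.143 + 14.112 + 126.904 + 14.007 + 32.060 = 343.226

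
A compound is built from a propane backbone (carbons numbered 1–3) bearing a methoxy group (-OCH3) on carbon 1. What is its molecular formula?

C4H10O

Atom tally by fragment:
  CH3OCH2 → C:2 H:5 O:1
  CH2 → C:1 H:2
  CH3 → C:1 H:3
Element totals:
  C: 4
  H: 10
  O: 1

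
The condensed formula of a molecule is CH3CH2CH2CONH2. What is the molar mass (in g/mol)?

Atom tally by fragment:
  CH3 → C:1 H:3
  CH2 → C:1 H:2
  CH2CONH2 → C:2 H:4 O:1 N:1
Element totals:
  C: 4
  H: 9
  N: 1
  O: 1
Molecular formula: C4H9NO.
  M = 4(12.011) + 9(1.008) + 14.007 + 15.999
    = 48.044 + 9.072 + 14.007 + 15.999 = 87.122

87.12 g/mol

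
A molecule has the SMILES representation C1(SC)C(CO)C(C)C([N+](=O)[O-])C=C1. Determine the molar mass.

Atom tally by fragment:
  cyclohexene ring core → C:6 H:10
  (− 4 ring H displaced by substituents)
  + SCH3 → C:1 H:3 S:1
  + CH2OH → C:1 H:3 O:1
  + CH3 → C:1 H:3
  + NO2 → N:1 O:2
Element totals:
  C: 9
  H: 15
  N: 1
  O: 3
  S: 1
Molecular formula: C9H15NO3S.
  M = 9(12.011) + 15(1.008) + 14.007 + 3(15.999) + 32.06
    = 108.099 + 15.120 + 14.007 + 47.997 + 32.060 = 217.283

217.28 g/mol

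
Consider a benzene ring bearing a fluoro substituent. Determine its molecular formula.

Atom tally by fragment:
  benzene ring core → C:6 H:6
  (− 1 ring H displaced by substituents)
  + F → F:1
Element totals:
  C: 6
  H: 5
  F: 1

C6H5F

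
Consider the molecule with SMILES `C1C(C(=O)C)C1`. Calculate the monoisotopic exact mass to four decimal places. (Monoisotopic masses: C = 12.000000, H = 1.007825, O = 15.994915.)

84.0575

Atom tally by fragment:
  cyclopropane ring core → C:3 H:6
  (− 1 ring H displaced by substituents)
  + COCH3 → C:2 H:3 O:1
Element totals:
  C: 5
  H: 8
  O: 1
Molecular formula: C5H8O.
  M = 5(12.0) + 8(1.007825) + 15.994915
    = 60.000000 + 8.062600 + 15.994915 = 84.057515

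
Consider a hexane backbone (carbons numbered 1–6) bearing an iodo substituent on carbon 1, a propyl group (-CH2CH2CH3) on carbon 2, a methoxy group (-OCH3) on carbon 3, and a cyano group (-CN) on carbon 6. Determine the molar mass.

Atom tally by fragment:
  ICH2 → C:1 H:2 I:1
  CH(CH2CH2CH3) → C:4 H:8
  CH(OCH3) → C:2 H:4 O:1
  CH2 → C:1 H:2
  CH2 → C:1 H:2
  CH2CN → C:2 H:2 N:1
Element totals:
  C: 11
  H: 20
  I: 1
  N: 1
  O: 1
Molecular formula: C11H20INO.
  M = 11(12.011) + 20(1.008) + 126.904 + 14.007 + 15.999
    = 132.121 + 20.160 + 126.904 + 14.007 + 15.999 = 309.191

309.19 g/mol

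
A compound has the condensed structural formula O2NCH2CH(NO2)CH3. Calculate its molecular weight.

134.09 g/mol

Atom tally by fragment:
  O2NCH2 → C:1 H:2 N:1 O:2
  CH(NO2) → C:1 H:1 N:1 O:2
  CH3 → C:1 H:3
Element totals:
  C: 3
  H: 6
  N: 2
  O: 4
Molecular formula: C3H6N2O4.
  M = 3(12.011) + 6(1.008) + 2(14.007) + 4(15.999)
    = 36.033 + 6.048 + 28.014 + 63.996 = 134.091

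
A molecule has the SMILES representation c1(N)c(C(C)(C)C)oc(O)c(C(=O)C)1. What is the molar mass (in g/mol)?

197.23 g/mol

Atom tally by fragment:
  furan ring core → C:4 H:4 O:1
  (− 4 ring H displaced by substituents)
  + NH2 → N:1 H:2
  + C(CH3)3 → C:4 H:9
  + OH → O:1 H:1
  + COCH3 → C:2 H:3 O:1
Element totals:
  C: 10
  H: 15
  N: 1
  O: 3
Molecular formula: C10H15NO3.
  M = 10(12.011) + 15(1.008) + 14.007 + 3(15.999)
    = 120.110 + 15.120 + 14.007 + 47.997 = 197.234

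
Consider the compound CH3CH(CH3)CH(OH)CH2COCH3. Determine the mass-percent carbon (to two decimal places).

64.58%

Atom tally by fragment:
  CH3 → C:1 H:3
  CH(CH3) → C:2 H:4
  CH(OH) → C:1 H:2 O:1
  CH2COCH3 → C:3 H:5 O:1
Element totals:
  C: 7
  H: 14
  O: 2
Molecular formula: C7H14O2.
Molar mass = 130.187 g/mol.
Mass from C: 7 × 12.011 = 84.077 g/mol.
%C = 84.077 / 130.187 × 100 = 64.58%.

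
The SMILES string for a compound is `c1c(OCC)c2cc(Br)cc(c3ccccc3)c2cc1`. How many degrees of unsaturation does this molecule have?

Atom tally by fragment:
  naphthalene ring system core → C:10 H:8
  (− 3 ring H displaced by substituents)
  + OC2H5 → C:2 H:5 O:1
  + Br → Br:1
  + C6H5 → C:6 H:5
Element totals:
  C: 18
  H: 15
  Br: 1
  O: 1
Molecular formula: C18H15BrO.
DoU = (2C + 2 + N − H − X) / 2 = (2·18 + 2 + 0 − 15 − 1) / 2 = 11.

11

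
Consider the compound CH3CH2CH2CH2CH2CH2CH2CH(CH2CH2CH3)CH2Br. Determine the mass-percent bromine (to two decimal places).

Atom tally by fragment:
  CH3 → C:1 H:3
  CH2 → C:1 H:2
  CH2 → C:1 H:2
  CH2 → C:1 H:2
  CH2 → C:1 H:2
  CH2 → C:1 H:2
  CH2 → C:1 H:2
  CH(CH2CH2CH3) → C:4 H:8
  CH2Br → C:1 H:2 Br:1
Element totals:
  C: 12
  H: 25
  Br: 1
Molecular formula: C12H25Br.
Molar mass = 249.236 g/mol.
Mass from Br: 1 × 79.904 = 79.904 g/mol.
%Br = 79.904 / 249.236 × 100 = 32.06%.

32.06%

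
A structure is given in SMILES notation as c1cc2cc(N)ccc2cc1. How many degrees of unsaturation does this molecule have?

7

Atom tally by fragment:
  naphthalene ring system core → C:10 H:8
  (− 1 ring H displaced by substituents)
  + NH2 → N:1 H:2
Element totals:
  C: 10
  H: 9
  N: 1
Molecular formula: C10H9N.
DoU = (2C + 2 + N − H − X) / 2 = (2·10 + 2 + 1 − 9 − 0) / 2 = 7.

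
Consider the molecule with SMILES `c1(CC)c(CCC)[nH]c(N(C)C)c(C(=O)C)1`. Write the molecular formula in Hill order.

C13H22N2O

Atom tally by fragment:
  pyrrole ring core → C:4 H:5 N:1
  (− 4 ring H displaced by substituents)
  + C2H5 → C:2 H:5
  + CH2CH2CH3 → C:3 H:7
  + N(CH3)2 → N:1 C:2 H:6
  + COCH3 → C:2 H:3 O:1
Element totals:
  C: 13
  H: 22
  N: 2
  O: 1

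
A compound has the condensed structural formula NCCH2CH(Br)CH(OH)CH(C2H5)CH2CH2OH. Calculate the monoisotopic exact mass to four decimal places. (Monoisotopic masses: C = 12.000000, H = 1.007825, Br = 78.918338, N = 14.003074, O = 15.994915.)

Atom tally by fragment:
  NCCH2 → C:2 H:2 N:1
  CH(Br) → C:1 H:1 Br:1
  CH(OH) → C:1 H:2 O:1
  CH(C2H5) → C:3 H:6
  CH2CH2OH → C:2 H:5 O:1
Element totals:
  C: 9
  H: 16
  Br: 1
  N: 1
  O: 2
Molecular formula: C9H16BrNO2.
  M = 9(12.0) + 16(1.007825) + 78.918338 + 14.003074 + 2(15.994915)
    = 108.000000 + 16.125200 + 78.918338 + 14.003074 + 31.989830 = 249.036442

249.0364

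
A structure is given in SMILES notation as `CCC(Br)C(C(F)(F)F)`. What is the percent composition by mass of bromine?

38.97%

Atom tally by fragment:
  CH3 → C:1 H:3
  CH2 → C:1 H:2
  CH(Br) → C:1 H:1 Br:1
  CH2CF3 → C:2 H:2 F:3
Element totals:
  C: 5
  H: 8
  Br: 1
  F: 3
Molecular formula: C5H8BrF3.
Molar mass = 205.017 g/mol.
Mass from Br: 1 × 79.904 = 79.904 g/mol.
%Br = 79.904 / 205.017 × 100 = 38.97%.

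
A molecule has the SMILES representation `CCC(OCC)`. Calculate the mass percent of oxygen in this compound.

Atom tally by fragment:
  CH3 → C:1 H:3
  CH2 → C:1 H:2
  CH2OC2H5 → C:3 H:7 O:1
Element totals:
  C: 5
  H: 12
  O: 1
Molecular formula: C5H12O.
Molar mass = 88.150 g/mol.
Mass from O: 1 × 15.999 = 15.999 g/mol.
%O = 15.999 / 88.150 × 100 = 18.15%.

18.15%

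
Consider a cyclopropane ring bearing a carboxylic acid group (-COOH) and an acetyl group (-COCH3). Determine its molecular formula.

C6H8O3

Atom tally by fragment:
  cyclopropane ring core → C:3 H:6
  (− 2 ring H displaced by substituents)
  + COOH → C:1 H:1 O:2
  + COCH3 → C:2 H:3 O:1
Element totals:
  C: 6
  H: 8
  O: 3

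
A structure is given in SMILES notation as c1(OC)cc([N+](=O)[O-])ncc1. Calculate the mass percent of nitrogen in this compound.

18.18%

Atom tally by fragment:
  pyridine ring core → C:5 H:5 N:1
  (− 2 ring H displaced by substituents)
  + OCH3 → C:1 H:3 O:1
  + NO2 → N:1 O:2
Element totals:
  C: 6
  H: 6
  N: 2
  O: 3
Molecular formula: C6H6N2O3.
Molar mass = 154.125 g/mol.
Mass from N: 2 × 14.007 = 28.014 g/mol.
%N = 28.014 / 154.125 × 100 = 18.18%.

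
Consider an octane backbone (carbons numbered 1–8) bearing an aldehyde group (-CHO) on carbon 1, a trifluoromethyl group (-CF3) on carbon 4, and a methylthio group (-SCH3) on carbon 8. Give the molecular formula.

Atom tally by fragment:
  OHCCH2 → C:2 H:3 O:1
  CH2 → C:1 H:2
  CH2 → C:1 H:2
  CH(CF3) → C:2 H:1 F:3
  CH2 → C:1 H:2
  CH2 → C:1 H:2
  CH2 → C:1 H:2
  CH2SCH3 → C:2 H:5 S:1
Element totals:
  C: 11
  H: 19
  F: 3
  O: 1
  S: 1

C11H19F3OS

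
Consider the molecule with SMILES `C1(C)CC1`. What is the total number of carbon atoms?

Atom tally by fragment:
  cyclopropane ring core → C:3 H:6
  (− 1 ring H displaced by substituents)
  + CH3 → C:1 H:3
Element totals:
  C: 4
  H: 8

4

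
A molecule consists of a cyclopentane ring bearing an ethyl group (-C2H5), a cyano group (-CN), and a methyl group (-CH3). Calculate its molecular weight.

137.23 g/mol

Atom tally by fragment:
  cyclopentane ring core → C:5 H:10
  (− 3 ring H displaced by substituents)
  + C2H5 → C:2 H:5
  + CN → C:1 N:1
  + CH3 → C:1 H:3
Element totals:
  C: 9
  H: 15
  N: 1
Molecular formula: C9H15N.
  M = 9(12.011) + 15(1.008) + 14.007
    = 108.099 + 15.120 + 14.007 = 137.226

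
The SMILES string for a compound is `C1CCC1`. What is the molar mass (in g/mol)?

Atom tally by fragment:
  cyclobutane ring core → C:4 H:8
Element totals:
  C: 4
  H: 8
Molecular formula: C4H8.
  M = 4(12.011) + 8(1.008)
    = 48.044 + 8.064 = 56.108

56.11 g/mol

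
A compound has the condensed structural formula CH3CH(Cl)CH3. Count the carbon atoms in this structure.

Element totals:
  C: 3
  H: 7
  Cl: 1

3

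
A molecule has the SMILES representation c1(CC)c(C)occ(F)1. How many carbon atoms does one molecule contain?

7

Atom tally by fragment:
  furan ring core → C:4 H:4 O:1
  (− 3 ring H displaced by substituents)
  + C2H5 → C:2 H:5
  + CH3 → C:1 H:3
  + F → F:1
Element totals:
  C: 7
  H: 9
  F: 1
  O: 1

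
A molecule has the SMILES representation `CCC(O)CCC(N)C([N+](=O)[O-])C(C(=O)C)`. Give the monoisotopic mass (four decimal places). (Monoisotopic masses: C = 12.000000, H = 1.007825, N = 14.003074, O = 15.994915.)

232.1423

Atom tally by fragment:
  CH3 → C:1 H:3
  CH2 → C:1 H:2
  CH(OH) → C:1 H:2 O:1
  CH2 → C:1 H:2
  CH2 → C:1 H:2
  CH(NH2) → C:1 H:3 N:1
  CH(NO2) → C:1 H:1 N:1 O:2
  CH2COCH3 → C:3 H:5 O:1
Element totals:
  C: 10
  H: 20
  N: 2
  O: 4
Molecular formula: C10H20N2O4.
  M = 10(12.0) + 20(1.007825) + 2(14.003074) + 4(15.994915)
    = 120.000000 + 20.156500 + 28.006148 + 63.979660 = 232.142308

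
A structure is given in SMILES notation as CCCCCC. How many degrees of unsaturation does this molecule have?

0

Atom tally by fragment:
  CH3 → C:1 H:3
  CH2 → C:1 H:2
  CH2 → C:1 H:2
  CH2 → C:1 H:2
  CH2 → C:1 H:2
  CH3 → C:1 H:3
Element totals:
  C: 6
  H: 14
Molecular formula: C6H14.
DoU = (2C + 2 + N − H − X) / 2 = (2·6 + 2 + 0 − 14 − 0) / 2 = 0.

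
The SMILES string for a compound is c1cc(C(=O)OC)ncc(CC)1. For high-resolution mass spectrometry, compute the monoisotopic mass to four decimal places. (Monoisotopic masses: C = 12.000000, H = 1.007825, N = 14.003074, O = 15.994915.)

165.0790

Atom tally by fragment:
  pyridine ring core → C:5 H:5 N:1
  (− 2 ring H displaced by substituents)
  + COOCH3 → C:2 H:3 O:2
  + C2H5 → C:2 H:5
Element totals:
  C: 9
  H: 11
  N: 1
  O: 2
Molecular formula: C9H11NO2.
  M = 9(12.0) + 11(1.007825) + 14.003074 + 2(15.994915)
    = 108.000000 + 11.086075 + 14.003074 + 31.989830 = 165.078979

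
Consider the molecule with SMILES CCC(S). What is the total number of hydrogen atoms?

Atom tally by fragment:
  CH3 → C:1 H:3
  CH2 → C:1 H:2
  CH2SH → C:1 H:3 S:1
Element totals:
  C: 3
  H: 8
  S: 1

8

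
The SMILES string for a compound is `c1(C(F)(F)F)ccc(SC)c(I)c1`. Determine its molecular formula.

C8H6F3IS

Atom tally by fragment:
  benzene ring core → C:6 H:6
  (− 3 ring H displaced by substituents)
  + CF3 → C:1 F:3
  + SCH3 → C:1 H:3 S:1
  + I → I:1
Element totals:
  C: 8
  H: 6
  F: 3
  I: 1
  S: 1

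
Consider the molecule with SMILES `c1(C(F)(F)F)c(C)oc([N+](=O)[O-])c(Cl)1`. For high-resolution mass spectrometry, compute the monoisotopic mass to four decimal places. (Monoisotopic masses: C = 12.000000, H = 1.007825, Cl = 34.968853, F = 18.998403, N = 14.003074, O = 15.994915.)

Atom tally by fragment:
  furan ring core → C:4 H:4 O:1
  (− 4 ring H displaced by substituents)
  + CF3 → C:1 F:3
  + CH3 → C:1 H:3
  + NO2 → N:1 O:2
  + Cl → Cl:1
Element totals:
  C: 6
  H: 3
  Cl: 1
  F: 3
  N: 1
  O: 3
Molecular formula: C6H3ClF3NO3.
  M = 6(12.0) + 3(1.007825) + 34.968853 + 3(18.998403) + 14.003074 + 3(15.994915)
    = 72.000000 + 3.023475 + 34.968853 + 56.995209 + 14.003074 + 47.984745 = 228.975356

228.9754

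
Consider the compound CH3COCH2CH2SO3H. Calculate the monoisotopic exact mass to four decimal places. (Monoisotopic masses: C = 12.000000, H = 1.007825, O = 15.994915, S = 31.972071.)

152.0143

Atom tally by fragment:
  CH3COCH2 → C:3 H:5 O:1
  CH2SO3H → C:1 H:3 S:1 O:3
Element totals:
  C: 4
  H: 8
  O: 4
  S: 1
Molecular formula: C4H8O4S.
  M = 4(12.0) + 8(1.007825) + 4(15.994915) + 31.972071
    = 48.000000 + 8.062600 + 63.979660 + 31.972071 = 152.014331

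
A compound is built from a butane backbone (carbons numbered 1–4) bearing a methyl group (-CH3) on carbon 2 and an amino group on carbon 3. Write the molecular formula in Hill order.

Atom tally by fragment:
  CH3 → C:1 H:3
  CH(CH3) → C:2 H:4
  CH(NH2) → C:1 H:3 N:1
  CH3 → C:1 H:3
Element totals:
  C: 5
  H: 13
  N: 1

C5H13N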